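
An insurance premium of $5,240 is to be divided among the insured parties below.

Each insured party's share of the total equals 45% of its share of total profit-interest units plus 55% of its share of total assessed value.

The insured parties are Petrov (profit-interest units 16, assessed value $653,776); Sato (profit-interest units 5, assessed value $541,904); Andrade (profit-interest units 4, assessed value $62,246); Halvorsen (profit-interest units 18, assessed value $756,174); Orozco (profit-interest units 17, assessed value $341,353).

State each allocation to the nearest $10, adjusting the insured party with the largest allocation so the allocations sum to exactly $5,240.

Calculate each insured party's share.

Petrov: $1,430; Sato: $860; Andrade: $230; Halvorsen: $1,630; Orozco: $1,090

Profit-interest units total 60; assessed value total 2,355,453.
Composite weights (45% profit-interest units + 55% assessed value): Petrov 0.2727; Sato 0.1640; Andrade 0.0445; Halvorsen 0.3116; Orozco 0.2072.
Pro-rata amounts: Petrov 1,428.72; Sato 859.54; Andrade 233.36; Halvorsen 1,632.61; Orozco 1,085.76.
After rounding ($10): Petrov $1,430; Sato $860; Andrade $230; Halvorsen $1,630; Orozco $1,090. Sum = $5,240.
No rounding difference to absorb.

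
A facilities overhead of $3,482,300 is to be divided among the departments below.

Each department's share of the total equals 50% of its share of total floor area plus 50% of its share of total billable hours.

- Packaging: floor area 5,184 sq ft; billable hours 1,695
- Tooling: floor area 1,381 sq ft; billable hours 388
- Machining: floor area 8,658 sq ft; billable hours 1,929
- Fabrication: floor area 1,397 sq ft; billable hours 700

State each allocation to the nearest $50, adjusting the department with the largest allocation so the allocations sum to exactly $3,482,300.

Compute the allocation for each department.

Floor area total 16,620; billable hours total 4,712.
Composite weights (50% floor area + 50% billable hours): Packaging 0.3358; Tooling 0.0827; Machining 0.4652; Fabrication 0.1163.
Pro-rata amounts: Packaging 1,169,414.18; Tooling 288,048.22; Machining 1,619,824.81; Fabrication 405,012.79.
At nearest $50: Packaging $1,169,400; Tooling $288,050; Machining $1,619,800; Fabrication $405,000. Sum = $3,482,250.
Difference $3,482,300 − $3,482,250 = +$50 applied to largest allocation (Machining): Machining becomes $1,619,850.

Packaging: $1,169,400; Tooling: $288,050; Machining: $1,619,850; Fabrication: $405,000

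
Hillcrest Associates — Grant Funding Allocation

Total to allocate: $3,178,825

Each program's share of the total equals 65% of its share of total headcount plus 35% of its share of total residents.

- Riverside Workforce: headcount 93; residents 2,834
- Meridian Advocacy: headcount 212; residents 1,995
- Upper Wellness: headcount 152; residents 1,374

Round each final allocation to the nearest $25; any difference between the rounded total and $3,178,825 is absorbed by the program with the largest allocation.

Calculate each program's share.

Riverside Workforce: $928,800 · Meridian Advocacy: $1,316,350 · Upper Wellness: $933,675

Headcount total 457; residents total 6,203.
Combined weights (65% headcount + 35% residents): Riverside Workforce 0.2922; Meridian Advocacy 0.4141; Upper Wellness 0.2937.
Proportional shares: Riverside Workforce 928,796.11; Meridian Advocacy 1,316,345.80; Upper Wellness 933,683.09.
Rounded to nearest $25: Riverside Workforce $928,800; Meridian Advocacy $1,316,350; Upper Wellness $933,675. Sum = $3,178,825.
No rounding difference to absorb.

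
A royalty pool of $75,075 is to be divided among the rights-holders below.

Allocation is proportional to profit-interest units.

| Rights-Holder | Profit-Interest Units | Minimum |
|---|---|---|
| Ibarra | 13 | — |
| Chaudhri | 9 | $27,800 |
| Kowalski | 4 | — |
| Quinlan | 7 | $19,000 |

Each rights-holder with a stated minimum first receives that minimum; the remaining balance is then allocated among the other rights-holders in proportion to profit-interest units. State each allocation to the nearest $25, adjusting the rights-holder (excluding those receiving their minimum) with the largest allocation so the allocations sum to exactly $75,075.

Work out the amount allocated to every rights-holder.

Ibarra: $21,625 | Chaudhri: $27,800 | Kowalski: $6,650 | Quinlan: $19,000

Minimums first: Chaudhri $27,800; Quinlan $19,000. Residual $28,275.
Residual split over remaining profit-interest units 17: Ibarra 21,622.06 → $21,625; Kowalski 6,652.94 → $6,650.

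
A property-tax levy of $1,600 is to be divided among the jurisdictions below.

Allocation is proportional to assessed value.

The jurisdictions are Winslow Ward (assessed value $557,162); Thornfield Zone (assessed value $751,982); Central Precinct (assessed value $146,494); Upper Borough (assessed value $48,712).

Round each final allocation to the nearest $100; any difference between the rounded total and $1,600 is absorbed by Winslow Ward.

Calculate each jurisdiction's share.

Sum of assessed value: 1,504,350.
Unrounded shares: Winslow Ward 557,162/1,504,350 × $1,600 = 592.59; Thornfield Zone 751,982/1,504,350 × $1,600 = 799.79; Central Precinct 146,494/1,504,350 × $1,600 = 155.81; Upper Borough 48,712/1,504,350 × $1,600 = 51.81.
Rounded to nearest $100: Winslow Ward $600; Thornfield Zone $800; Central Precinct $200; Upper Borough $100. Sum = $1,700.
Difference $1,600 − $1,700 = −$100 applied to Winslow Ward: Winslow Ward becomes $500.

Winslow Ward: $500; Thornfield Zone: $800; Central Precinct: $200; Upper Borough: $100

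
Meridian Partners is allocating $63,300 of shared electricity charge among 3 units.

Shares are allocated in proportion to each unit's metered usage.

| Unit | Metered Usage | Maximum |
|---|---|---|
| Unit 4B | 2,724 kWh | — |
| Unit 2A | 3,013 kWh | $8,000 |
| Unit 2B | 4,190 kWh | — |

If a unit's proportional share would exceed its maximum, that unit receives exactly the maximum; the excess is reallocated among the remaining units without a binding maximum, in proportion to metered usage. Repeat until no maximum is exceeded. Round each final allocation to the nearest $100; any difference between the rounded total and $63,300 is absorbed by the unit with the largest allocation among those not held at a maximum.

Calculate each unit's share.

Unit 4B: $21,800; Unit 2A: $8,000; Unit 2B: $33,500

Metered usage total: 9,927.
Pro-rata shares before constraints: Unit 4B 17,369.72; Unit 2A 19,212.54; Unit 2B 26,717.74.
Cap binds for Unit 2A ($8,000); remaining pool $55,300 reallocated over remaining metered usage 6,914.
Remaining shares: Unit 4B 21,787.27 → $21,800; Unit 2B 33,512.73 → $33,500.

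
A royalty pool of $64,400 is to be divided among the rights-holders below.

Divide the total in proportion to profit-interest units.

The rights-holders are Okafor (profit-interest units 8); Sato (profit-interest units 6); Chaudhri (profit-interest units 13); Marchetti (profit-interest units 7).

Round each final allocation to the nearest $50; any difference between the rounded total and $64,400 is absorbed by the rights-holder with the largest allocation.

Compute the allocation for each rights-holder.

Total profit-interest units = 34.
Proportional shares: Okafor 8/34 × $64,400 = 15,152.94; Sato 6/34 × $64,400 = 11,364.71; Chaudhri 13/34 × $64,400 = 24,623.53; Marchetti 7/34 × $64,400 = 13,258.82.
After rounding ($50): Okafor $15,150; Sato $11,350; Chaudhri $24,600; Marchetti $13,250. Sum = $64,350.
Difference $64,400 − $64,350 = +$50 applied to largest allocation (Chaudhri): Chaudhri becomes $24,650.

Okafor: $15,150; Sato: $11,350; Chaudhri: $24,650; Marchetti: $13,250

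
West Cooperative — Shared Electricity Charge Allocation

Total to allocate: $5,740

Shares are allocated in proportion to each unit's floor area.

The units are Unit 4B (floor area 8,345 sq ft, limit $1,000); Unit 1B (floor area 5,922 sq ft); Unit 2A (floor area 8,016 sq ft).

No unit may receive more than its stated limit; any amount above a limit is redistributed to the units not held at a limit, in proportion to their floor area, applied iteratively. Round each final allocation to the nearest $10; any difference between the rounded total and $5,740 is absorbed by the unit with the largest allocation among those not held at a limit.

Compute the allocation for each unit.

Total floor area = 22,283.
Proportional shares (ignoring caps): Unit 4B 2,149.63; Unit 1B 1,525.48; Unit 2A 2,064.89.
Held at cap: Unit 4B ($1,000); residual $4,740 reallocated over remaining floor area 13,938.
Shares after redistribution: Unit 1B 2,013.94 → $2,010; Unit 2A 2,726.06 → $2,730.

Unit 4B: $1,000 | Unit 1B: $2,010 | Unit 2A: $2,730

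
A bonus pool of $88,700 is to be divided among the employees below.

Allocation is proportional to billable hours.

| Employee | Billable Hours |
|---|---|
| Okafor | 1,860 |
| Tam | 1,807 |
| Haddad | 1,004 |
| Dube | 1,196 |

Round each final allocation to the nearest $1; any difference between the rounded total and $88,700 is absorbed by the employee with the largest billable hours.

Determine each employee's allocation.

Sum of billable hours: 1,860 + 1,807 + 1,004 + 1,196 = 5,867.
Raw shares: Okafor 28,120.33; Tam 27,319.06; Haddad 15,178.93; Dube 18,081.68.
At nearest $1: Okafor $28,120; Tam $27,319; Haddad $15,179; Dube $18,082. Sum = $88,700.
Rounded total matches; no reconciliation needed.

Okafor: $28,120 · Tam: $27,319 · Haddad: $15,179 · Dube: $18,082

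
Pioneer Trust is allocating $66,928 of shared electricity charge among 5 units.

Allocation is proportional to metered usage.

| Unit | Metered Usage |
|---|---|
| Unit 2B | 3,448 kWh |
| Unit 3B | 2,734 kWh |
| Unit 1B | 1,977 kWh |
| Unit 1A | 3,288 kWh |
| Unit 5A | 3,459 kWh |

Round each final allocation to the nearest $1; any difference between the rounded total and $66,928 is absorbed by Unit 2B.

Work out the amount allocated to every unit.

Combined metered usage = 14,906.
Proportional shares: Unit 2B 3,448/14,906 × $66,928 = 15,481.53; Unit 3B 2,734/14,906 × $66,928 = 12,275.67; Unit 1B 1,977/14,906 × $66,928 = 8,876.74; Unit 1A 3,288/14,906 × $66,928 = 14,763.13; Unit 5A 3,459/14,906 × $66,928 = 15,530.92.
At nearest $1: Unit 2B $15,482; Unit 3B $12,276; Unit 1B $8,877; Unit 1A $14,763; Unit 5A $15,531. Sum = $66,929.
Difference $66,928 − $66,929 = −$1 applied to Unit 2B: Unit 2B becomes $15,481.

Unit 2B: $15,481; Unit 3B: $12,276; Unit 1B: $8,877; Unit 1A: $14,763; Unit 5A: $15,531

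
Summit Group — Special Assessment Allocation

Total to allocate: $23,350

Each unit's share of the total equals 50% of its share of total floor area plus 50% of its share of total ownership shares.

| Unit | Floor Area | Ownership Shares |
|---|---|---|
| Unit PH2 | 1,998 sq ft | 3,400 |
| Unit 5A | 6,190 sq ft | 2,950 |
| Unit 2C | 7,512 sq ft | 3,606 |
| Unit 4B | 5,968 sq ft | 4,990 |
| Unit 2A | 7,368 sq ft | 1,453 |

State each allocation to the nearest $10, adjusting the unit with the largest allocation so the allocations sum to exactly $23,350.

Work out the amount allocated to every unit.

Unit PH2: $3,220 | Unit 5A: $4,590 | Unit 2C: $5,590 | Unit 4B: $5,950 | Unit 2A: $4,000

Floor area total 29,036; ownership shares total 16,399.
Combined weights (50% floor area + 50% ownership shares): Unit PH2 0.1381; Unit 5A 0.1965; Unit 2C 0.2393; Unit 4B 0.2549; Unit 2A 0.1712.
Pro-rata amounts: Unit PH2 3,223.94; Unit 5A 4,589.12; Unit 2C 5,587.71; Unit 4B 5,952.20; Unit 2A 3,997.02.
At nearest $10: Unit PH2 $3,220; Unit 5A $4,590; Unit 2C $5,590; Unit 4B $5,950; Unit 2A $4,000. Sum = $23,350.
Rounded total matches; no reconciliation needed.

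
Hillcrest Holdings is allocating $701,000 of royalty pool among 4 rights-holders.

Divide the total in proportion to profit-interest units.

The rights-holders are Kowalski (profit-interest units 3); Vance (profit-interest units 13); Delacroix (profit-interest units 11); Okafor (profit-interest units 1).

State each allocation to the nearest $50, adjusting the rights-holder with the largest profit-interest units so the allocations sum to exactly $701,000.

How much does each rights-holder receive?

Total profit-interest units = 3 + 13 + 11 + 1 = 28.
Raw shares: Kowalski 75,107.14; Vance 325,464.29; Delacroix 275,392.86; Okafor 25,035.71.
At nearest $50: Kowalski $75,100; Vance $325,450; Delacroix $275,400; Okafor $25,050. Sum = $701,000.
No rounding difference to absorb.

Kowalski: $75,100 | Vance: $325,450 | Delacroix: $275,400 | Okafor: $25,050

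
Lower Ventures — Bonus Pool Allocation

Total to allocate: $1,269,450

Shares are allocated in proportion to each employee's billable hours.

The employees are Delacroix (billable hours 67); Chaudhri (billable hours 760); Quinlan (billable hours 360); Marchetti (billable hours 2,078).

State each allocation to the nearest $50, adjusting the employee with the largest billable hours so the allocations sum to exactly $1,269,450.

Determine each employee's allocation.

Sum of billable hours: 67 + 760 + 360 + 2,078 = 3,265.
Unrounded shares: Delacroix 26,049.97; Chaudhri 295,492.19; Quinlan 139,969.98; Marchetti 807,937.86.
After rounding ($50): Delacroix $26,050; Chaudhri $295,500; Quinlan $139,950; Marchetti $807,950. Sum = $1,269,450.
Rounded total matches; no reconciliation needed.

Delacroix: $26,050; Chaudhri: $295,500; Quinlan: $139,950; Marchetti: $807,950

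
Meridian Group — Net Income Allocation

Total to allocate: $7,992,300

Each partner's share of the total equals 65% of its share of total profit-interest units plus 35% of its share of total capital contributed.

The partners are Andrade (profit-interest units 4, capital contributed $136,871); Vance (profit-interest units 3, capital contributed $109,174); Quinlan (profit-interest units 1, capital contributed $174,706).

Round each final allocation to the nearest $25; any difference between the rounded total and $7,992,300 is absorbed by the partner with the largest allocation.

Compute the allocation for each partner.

Totals — profit-interest units 8, capital contributed 420,751.
Blended shares (65% profit-interest units + 35% capital contributed): Andrade 0.4389; Vance 0.3346; Quinlan 0.2266.
Pro-rata amounts: Andrade 3,507,465.47; Vance 2,673,951.41; Quinlan 1,810,883.12.
Rounded to nearest $25: Andrade $3,507,475; Vance $2,673,950; Quinlan $1,810,875. Sum = $7,992,300.
No rounding difference to absorb.

Andrade: $3,507,475 · Vance: $2,673,950 · Quinlan: $1,810,875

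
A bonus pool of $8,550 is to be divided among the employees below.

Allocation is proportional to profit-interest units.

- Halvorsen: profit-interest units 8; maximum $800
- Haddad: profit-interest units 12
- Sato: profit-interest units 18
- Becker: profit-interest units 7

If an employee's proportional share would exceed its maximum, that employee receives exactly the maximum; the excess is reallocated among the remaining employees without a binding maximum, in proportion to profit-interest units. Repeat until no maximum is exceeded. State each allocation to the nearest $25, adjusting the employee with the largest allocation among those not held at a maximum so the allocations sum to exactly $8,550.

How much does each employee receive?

Combined profit-interest units = 45.
Unconstrained shares: Halvorsen 1,520.00; Haddad 2,280.00; Sato 3,420.00; Becker 1,330.00.
Cap binds for Halvorsen ($800); remaining pool $7,750 reallocated over remaining profit-interest units 37.
Redistributed shares: Haddad 2,513.51 → $2,525; Sato 3,770.27 → $3,775; Becker 1,466.22 → $1,475.
Rounding difference −$25 applied to Sato → $3,750.

Halvorsen: $800; Haddad: $2,525; Sato: $3,750; Becker: $1,475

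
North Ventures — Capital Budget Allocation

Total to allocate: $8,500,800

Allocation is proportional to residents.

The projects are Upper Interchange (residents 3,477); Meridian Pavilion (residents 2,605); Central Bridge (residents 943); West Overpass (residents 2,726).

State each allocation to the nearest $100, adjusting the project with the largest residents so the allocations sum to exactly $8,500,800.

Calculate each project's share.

Residents total: 3,477 + 2,605 + 943 + 2,726 = 9,751.
Unrounded shares: Upper Interchange 3,031,205.17; Meridian Pavilion 2,271,006.46; Central Bridge 822,095.62; West Overpass 2,376,492.75.
Rounded to nearest $100: Upper Interchange $3,031,200; Meridian Pavilion $2,271,000; Central Bridge $822,100; West Overpass $2,376,500. Sum = $8,500,800.
Sum already equals the total — no adjustment.

Upper Interchange: $3,031,200 · Meridian Pavilion: $2,271,000 · Central Bridge: $822,100 · West Overpass: $2,376,500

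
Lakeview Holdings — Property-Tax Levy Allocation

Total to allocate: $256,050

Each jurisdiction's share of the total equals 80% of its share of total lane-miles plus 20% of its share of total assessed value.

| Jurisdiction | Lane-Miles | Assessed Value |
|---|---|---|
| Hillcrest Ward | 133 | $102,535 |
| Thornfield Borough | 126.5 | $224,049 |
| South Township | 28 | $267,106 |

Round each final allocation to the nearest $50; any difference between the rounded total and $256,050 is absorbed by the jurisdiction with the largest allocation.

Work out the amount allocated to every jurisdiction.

Totals — lane-miles 287.5, assessed value 593,690.
Composite weights (80% lane-miles + 20% assessed value): Hillcrest Ward 0.4046; Thornfield Borough 0.4275; South Township 0.1679.
Pro-rata amounts: Hillcrest Ward 103,605.14; Thornfield Borough 109,455.43; South Township 42,989.43.
Rounded to nearest $50: Hillcrest Ward $103,600; Thornfield Borough $109,450; South Township $43,000. Sum = $256,050.
Sum already equals the total — no adjustment.

Hillcrest Ward: $103,600; Thornfield Borough: $109,450; South Township: $43,000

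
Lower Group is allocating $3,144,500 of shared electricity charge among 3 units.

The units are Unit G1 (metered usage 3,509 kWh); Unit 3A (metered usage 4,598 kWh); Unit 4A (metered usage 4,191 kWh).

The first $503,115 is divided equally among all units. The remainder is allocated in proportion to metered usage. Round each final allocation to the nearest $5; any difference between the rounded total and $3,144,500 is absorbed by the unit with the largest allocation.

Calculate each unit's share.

Unit G1: $921,375; Unit 3A: $1,155,270; Unit 4A: $1,067,855

$503,115 shared equally gives $167,705 per unit.
Remainder $2,641,385 by metered usage (total 12,298): Unit G1 753,668.89 → $753,670; Unit 3A 987,566.13 → $987,565; Unit 4A 900,149.99 → $900,150.
Totals: Unit G1 $167,705 + $753,670 = $921,375; Unit 3A $167,705 + $987,565 = $1,155,270; Unit 4A $167,705 + $900,150 = $1,067,855.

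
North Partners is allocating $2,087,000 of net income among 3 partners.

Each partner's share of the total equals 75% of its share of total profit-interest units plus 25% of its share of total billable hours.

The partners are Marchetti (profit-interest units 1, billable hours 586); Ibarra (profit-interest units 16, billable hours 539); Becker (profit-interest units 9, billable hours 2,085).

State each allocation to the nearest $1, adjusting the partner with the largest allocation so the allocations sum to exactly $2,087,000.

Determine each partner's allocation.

Marchetti: $155,450 · Ibarra: $1,050,839 · Becker: $880,711

Totals — profit-interest units 26, billable hours 3,210.
Blended shares (75% profit-interest units + 25% billable hours): Marchetti 0.0745; Ibarra 0.5035; Becker 0.4220.
Pro-rata amounts: Marchetti 155,449.74; Ibarra 1,050,839.26; Becker 880,711.00.
After rounding ($1): Marchetti $155,450; Ibarra $1,050,839; Becker $880,711. Sum = $2,087,000.
Rounded total matches; no reconciliation needed.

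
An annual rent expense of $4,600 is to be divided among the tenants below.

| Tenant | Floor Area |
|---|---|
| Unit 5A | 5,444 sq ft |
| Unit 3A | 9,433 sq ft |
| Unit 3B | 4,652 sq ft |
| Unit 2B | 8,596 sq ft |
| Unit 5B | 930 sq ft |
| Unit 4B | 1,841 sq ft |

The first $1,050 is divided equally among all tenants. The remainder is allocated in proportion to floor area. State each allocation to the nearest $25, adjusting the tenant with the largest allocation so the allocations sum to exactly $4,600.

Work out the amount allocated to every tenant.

Unit 5A: $800; Unit 3A: $1,275; Unit 3B: $700; Unit 2B: $1,175; Unit 5B: $275; Unit 4B: $375

Equal tier: $1,050 ÷ 6 = $175 apiece.
Remainder $3,550 by floor area (total 30,896): Unit 5A 625.52 → $625; Unit 3A 1,083.87 → $1,075; Unit 3B 534.52 → $525; Unit 2B 987.69 → $1,000; Unit 5B 106.86 → $100; Unit 4B 211.53 → $200.
Rounding difference +$25 on remainder applied to Unit 3A.
Totals: Unit 5A $175 + $625 = $800; Unit 3A $175 + $1,100 = $1,275; Unit 3B $175 + $525 = $700; Unit 2B $175 + $1,000 = $1,175; Unit 5B $175 + $100 = $275; Unit 4B $175 + $200 = $375.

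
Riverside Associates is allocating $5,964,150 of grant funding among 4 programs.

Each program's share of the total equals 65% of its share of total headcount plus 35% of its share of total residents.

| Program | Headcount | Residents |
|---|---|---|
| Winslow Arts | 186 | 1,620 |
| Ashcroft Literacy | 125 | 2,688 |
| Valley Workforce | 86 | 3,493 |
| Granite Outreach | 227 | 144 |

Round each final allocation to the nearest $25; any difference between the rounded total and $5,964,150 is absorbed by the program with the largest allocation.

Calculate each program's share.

Headcount total 624; residents total 7,945.
Blended shares (65% headcount + 35% residents): Winslow Arts 0.2651; Ashcroft Literacy 0.2486; Valley Workforce 0.2435; Granite Outreach 0.2428.
Raw shares: Winslow Arts 1,581,189.44; Ashcroft Literacy 1,482,821.47; Valley Workforce 1,452,031.87; Granite Outreach 1,448,107.22.
After rounding ($25): Winslow Arts $1,581,200; Ashcroft Literacy $1,482,825; Valley Workforce $1,452,025; Granite Outreach $1,448,100. Sum = $5,964,150.
Sum already equals the total — no adjustment.

Winslow Arts: $1,581,200; Ashcroft Literacy: $1,482,825; Valley Workforce: $1,452,025; Granite Outreach: $1,448,100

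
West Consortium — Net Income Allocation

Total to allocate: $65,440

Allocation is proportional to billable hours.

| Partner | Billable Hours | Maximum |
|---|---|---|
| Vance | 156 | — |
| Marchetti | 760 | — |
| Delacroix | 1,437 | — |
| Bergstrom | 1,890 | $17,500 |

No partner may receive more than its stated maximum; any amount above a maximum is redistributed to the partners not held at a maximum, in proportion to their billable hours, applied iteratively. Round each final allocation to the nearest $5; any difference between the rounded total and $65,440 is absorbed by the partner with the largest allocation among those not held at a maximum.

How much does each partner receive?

Total billable hours = 4,243.
Pro-rata shares before constraints: Vance 2,406.00; Marchetti 11,721.52; Delacroix 22,162.92; Bergstrom 29,149.56.
Capped: Bergstrom ($17,500); balance $47,940 reallocated over remaining billable hours 2,353.
Shares after redistribution: Vance 3,178.34 → $3,180; Marchetti 15,484.23 → $15,485; Delacroix 29,277.42 → $29,275.

Vance: $3,180 | Marchetti: $15,485 | Delacroix: $29,275 | Bergstrom: $17,500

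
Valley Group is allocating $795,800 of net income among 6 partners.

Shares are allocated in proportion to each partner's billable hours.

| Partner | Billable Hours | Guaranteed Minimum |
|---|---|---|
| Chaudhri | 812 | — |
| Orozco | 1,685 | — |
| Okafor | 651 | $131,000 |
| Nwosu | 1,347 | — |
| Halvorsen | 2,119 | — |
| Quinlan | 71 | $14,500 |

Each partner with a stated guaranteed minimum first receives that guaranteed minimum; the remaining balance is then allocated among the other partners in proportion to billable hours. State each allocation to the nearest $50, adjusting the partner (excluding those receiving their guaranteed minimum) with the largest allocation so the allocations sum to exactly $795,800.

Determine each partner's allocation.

Guaranteed amounts: Okafor $131,000; Quinlan $14,500. Remaining pool $650,300.
Remaining pool split over remaining billable hours 5,963: Chaudhri 88,553.35 → $88,550; Orozco 183,759.10 → $183,750; Nwosu 146,898.22 → $146,900; Halvorsen 231,089.33 → $231,100.

Chaudhri: $88,550 · Orozco: $183,750 · Okafor: $131,000 · Nwosu: $146,900 · Halvorsen: $231,100 · Quinlan: $14,500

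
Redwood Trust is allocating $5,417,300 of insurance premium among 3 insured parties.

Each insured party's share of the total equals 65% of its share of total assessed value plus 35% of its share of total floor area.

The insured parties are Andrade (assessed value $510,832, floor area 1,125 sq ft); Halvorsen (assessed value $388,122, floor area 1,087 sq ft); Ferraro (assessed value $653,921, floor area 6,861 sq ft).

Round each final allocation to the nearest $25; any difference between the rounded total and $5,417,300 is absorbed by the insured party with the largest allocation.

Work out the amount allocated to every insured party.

Assessed value total 1,552,875; floor area total 9,073.
Blended shares (65% assessed value + 35% floor area): Andrade 0.2572; Halvorsen 0.2044; Ferraro 0.5384.
Unrounded shares: Andrade 1,393,444.72; Halvorsen 1,107,250.66; Ferraro 2,916,604.62.
Rounded to nearest $25: Andrade $1,393,450; Halvorsen $1,107,250; Ferraro $2,916,600. Sum = $5,417,300.
Sum already equals the total — no adjustment.

Andrade: $1,393,450; Halvorsen: $1,107,250; Ferraro: $2,916,600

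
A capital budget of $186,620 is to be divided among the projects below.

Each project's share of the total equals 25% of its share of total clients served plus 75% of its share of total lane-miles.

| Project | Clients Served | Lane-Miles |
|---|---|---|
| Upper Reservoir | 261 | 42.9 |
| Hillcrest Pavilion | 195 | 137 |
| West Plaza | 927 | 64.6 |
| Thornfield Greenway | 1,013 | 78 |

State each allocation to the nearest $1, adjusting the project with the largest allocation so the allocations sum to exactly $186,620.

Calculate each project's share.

Upper Reservoir: $23,701; Hillcrest Pavilion: $63,255; West Plaza: $46,087; Thornfield Greenway: $53,577

Totals — clients served 2,396, lane-miles 322.5.
Composite weights (25% clients served + 75% lane-miles): Upper Reservoir 0.1270; Hillcrest Pavilion 0.3390; West Plaza 0.2470; Thornfield Greenway 0.2871.
Unrounded shares: Upper Reservoir 23,700.80; Hillcrest Pavilion 63,255.05; West Plaza 46,086.98; Thornfield Greenway 53,577.17.
After rounding ($1): Upper Reservoir $23,701; Hillcrest Pavilion $63,255; West Plaza $46,087; Thornfield Greenway $53,577. Sum = $186,620.
Sum already equals the total — no adjustment.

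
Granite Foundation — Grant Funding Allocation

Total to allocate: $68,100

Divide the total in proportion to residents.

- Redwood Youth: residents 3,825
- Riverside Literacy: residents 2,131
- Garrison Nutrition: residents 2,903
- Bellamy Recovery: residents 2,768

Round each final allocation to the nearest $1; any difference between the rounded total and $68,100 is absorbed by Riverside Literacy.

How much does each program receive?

Total residents = 11,627.
Pro-rata amounts: Redwood Youth 3,825/11,627 × $68,100 = 22,403.24; Riverside Literacy 2,131/11,627 × $68,100 = 12,481.39; Garrison Nutrition 2,903/11,627 × $68,100 = 17,003.04; Bellamy Recovery 2,768/11,627 × $68,100 = 16,212.33.
Rounded to nearest $1: Redwood Youth $22,403; Riverside Literacy $12,481; Garrison Nutrition $17,003; Bellamy Recovery $16,212. Sum = $68,099.
Difference $68,100 − $68,099 = +$1 applied to Riverside Literacy: Riverside Literacy becomes $12,482.

Redwood Youth: $22,403; Riverside Literacy: $12,482; Garrison Nutrition: $17,003; Bellamy Recovery: $16,212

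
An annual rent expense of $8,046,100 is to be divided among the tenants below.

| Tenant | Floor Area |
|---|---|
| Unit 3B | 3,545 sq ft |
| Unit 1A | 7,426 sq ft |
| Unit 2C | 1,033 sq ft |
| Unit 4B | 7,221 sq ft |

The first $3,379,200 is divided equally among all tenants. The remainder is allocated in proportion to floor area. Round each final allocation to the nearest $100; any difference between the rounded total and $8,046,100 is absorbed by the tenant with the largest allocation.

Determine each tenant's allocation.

Unit 3B: $1,705,400 | Unit 1A: $2,647,400 | Unit 2C: $1,095,600 | Unit 4B: $2,597,700

$3,379,200 shared equally gives $844,800 per tenant.
Remainder $4,666,900 by floor area (total 19,225): Unit 3B 860,554.51 → $860,600; Unit 1A 1,802,673.57 → $1,802,700; Unit 2C 250,762.43 → $250,800; Unit 4B 1,752,909.49 → $1,752,900.
Rounding difference −$100 on remainder applied to Unit 1A.
Totals: Unit 3B $844,800 + $860,600 = $1,705,400; Unit 1A $844,800 + $1,802,600 = $2,647,400; Unit 2C $844,800 + $250,800 = $1,095,600; Unit 4B $844,800 + $1,752,900 = $2,597,700.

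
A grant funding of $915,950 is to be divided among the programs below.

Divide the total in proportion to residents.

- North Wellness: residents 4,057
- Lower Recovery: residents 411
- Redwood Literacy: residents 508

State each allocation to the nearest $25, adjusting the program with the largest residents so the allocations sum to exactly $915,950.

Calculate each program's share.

North Wellness: $746,800 | Lower Recovery: $75,650 | Redwood Literacy: $93,500

Combined residents = 4,976.
Pro-rata amounts: North Wellness 4,057/4,976 × $915,950 = 746,786.40; Lower Recovery 411/4,976 × $915,950 = 75,654.23; Redwood Literacy 508/4,976 × $915,950 = 93,509.36.
After rounding ($25): North Wellness $746,775; Lower Recovery $75,650; Redwood Literacy $93,500. Sum = $915,925.
Difference $915,950 − $915,925 = +$25 applied to largest residents (North Wellness): North Wellness becomes $746,800.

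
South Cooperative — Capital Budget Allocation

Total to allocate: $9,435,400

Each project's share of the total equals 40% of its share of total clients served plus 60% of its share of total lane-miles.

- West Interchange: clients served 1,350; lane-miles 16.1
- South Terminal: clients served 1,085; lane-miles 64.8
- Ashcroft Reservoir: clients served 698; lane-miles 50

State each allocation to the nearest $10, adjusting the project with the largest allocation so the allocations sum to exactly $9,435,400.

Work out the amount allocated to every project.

West Interchange: $2,322,580; South Terminal: $4,109,550; Ashcroft Reservoir: $3,003,270

Clients served total 3,133; lane-miles total 130.9.
Blended shares (40% clients served + 60% lane-miles): West Interchange 0.2462; South Terminal 0.4355; Ashcroft Reservoir 0.3183.
Pro-rata amounts: West Interchange 2,322,576.10; South Terminal 4,109,550.74; Ashcroft Reservoir 3,003,273.15.
After rounding ($10): West Interchange $2,322,580; South Terminal $4,109,550; Ashcroft Reservoir $3,003,270. Sum = $9,435,400.
No rounding difference to absorb.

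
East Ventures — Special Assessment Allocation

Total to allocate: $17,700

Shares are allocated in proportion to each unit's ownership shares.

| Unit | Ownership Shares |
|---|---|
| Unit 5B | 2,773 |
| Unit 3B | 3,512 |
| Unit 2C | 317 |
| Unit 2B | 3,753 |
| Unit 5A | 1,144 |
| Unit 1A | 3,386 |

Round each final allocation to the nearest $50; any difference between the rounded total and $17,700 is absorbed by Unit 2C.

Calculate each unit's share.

Unit 5B: $3,300 | Unit 3B: $4,200 | Unit 2C: $350 | Unit 2B: $4,450 | Unit 5A: $1,350 | Unit 1A: $4,050

Ownership shares total: 14,885.
Raw shares: Unit 5B 2,773/14,885 × $17,700 = 3,297.42; Unit 3B 3,512/14,885 × $17,700 = 4,176.18; Unit 2C 317/14,885 × $17,700 = 376.95; Unit 2B 3,753/14,885 × $17,700 = 4,462.75; Unit 5A 1,144/14,885 × $17,700 = 1,360.35; Unit 1A 3,386/14,885 × $17,700 = 4,026.35.
At nearest $50: Unit 5B $3,300; Unit 3B $4,200; Unit 2C $400; Unit 2B $4,450; Unit 5A $1,350; Unit 1A $4,050. Sum = $17,750.
Difference $17,700 − $17,750 = −$50 applied to Unit 2C: Unit 2C becomes $350.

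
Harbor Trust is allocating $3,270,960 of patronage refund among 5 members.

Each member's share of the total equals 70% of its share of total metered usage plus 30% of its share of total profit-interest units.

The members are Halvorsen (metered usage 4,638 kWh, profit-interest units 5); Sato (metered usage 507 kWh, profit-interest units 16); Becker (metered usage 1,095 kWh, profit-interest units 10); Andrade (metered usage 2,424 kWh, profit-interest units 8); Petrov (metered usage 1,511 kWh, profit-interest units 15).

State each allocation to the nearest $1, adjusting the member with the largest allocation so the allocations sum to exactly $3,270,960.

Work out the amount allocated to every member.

Halvorsen: $1,134,545 | Sato: $404,842 | Becker: $428,127 | Andrade: $690,847 | Petrov: $612,599

Metered usage total 10,175; profit-interest units total 54.
Blended shares (70% metered usage + 30% profit-interest units): Halvorsen 0.3469; Sato 0.1238; Becker 0.1309; Andrade 0.2112; Petrov 0.1873.
Pro-rata amounts: Halvorsen 1,134,545.38; Sato 404,841.80; Becker 428,126.96; Andrade 690,846.75; Petrov 612,599.10.
At nearest $1: Halvorsen $1,134,545; Sato $404,842; Becker $428,127; Andrade $690,847; Petrov $612,599. Sum = $3,270,960.
Rounded total matches; no reconciliation needed.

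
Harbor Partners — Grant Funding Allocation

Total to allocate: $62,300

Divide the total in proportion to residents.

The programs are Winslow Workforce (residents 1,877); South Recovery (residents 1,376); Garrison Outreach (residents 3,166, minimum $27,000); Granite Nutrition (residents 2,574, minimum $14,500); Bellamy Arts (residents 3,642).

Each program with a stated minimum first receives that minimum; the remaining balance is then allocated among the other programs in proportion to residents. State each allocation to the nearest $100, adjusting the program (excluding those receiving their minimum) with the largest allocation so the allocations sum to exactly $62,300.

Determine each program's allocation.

Minimums first: Garrison Outreach $27,000; Granite Nutrition $14,500. Remaining pool $20,800.
Remaining pool split over remaining residents 6,895: Winslow Workforce 5,662.31 → $5,700; South Recovery 4,150.95 → $4,200; Bellamy Arts 10,986.74 → $11,000.
Rounding difference −$100 applied to Bellamy Arts → $10,900.

Winslow Workforce: $5,700; South Recovery: $4,200; Garrison Outreach: $27,000; Granite Nutrition: $14,500; Bellamy Arts: $10,900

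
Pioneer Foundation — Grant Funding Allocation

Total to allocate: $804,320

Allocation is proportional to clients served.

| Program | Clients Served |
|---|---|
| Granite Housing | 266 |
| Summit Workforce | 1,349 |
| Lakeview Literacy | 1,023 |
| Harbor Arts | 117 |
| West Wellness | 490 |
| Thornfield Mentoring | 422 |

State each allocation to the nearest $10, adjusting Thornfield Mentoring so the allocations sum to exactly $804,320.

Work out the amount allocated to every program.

Granite Housing: $58,340; Summit Workforce: $295,890; Lakeview Literacy: $224,380; Harbor Arts: $25,660; West Wellness: $107,480; Thornfield Mentoring: $92,570

Clients served total: 3,667.
Pro-rata amounts: Granite Housing 266/3,667 × $804,320 = 58,344.46; Summit Workforce 1,349/3,667 × $804,320 = 295,889.74; Lakeview Literacy 1,023/3,667 × $804,320 = 224,384.88; Harbor Arts 117/3,667 × $804,320 = 25,662.79; West Wellness 490/3,667 × $804,320 = 107,476.63; Thornfield Mentoring 422/3,667 × $804,320 = 92,561.51.
Rounded to nearest $10: Granite Housing $58,340; Summit Workforce $295,890; Lakeview Literacy $224,380; Harbor Arts $25,660; West Wellness $107,480; Thornfield Mentoring $92,560. Sum = $804,310.
Difference $804,320 − $804,310 = +$10 applied to Thornfield Mentoring: Thornfield Mentoring becomes $92,570.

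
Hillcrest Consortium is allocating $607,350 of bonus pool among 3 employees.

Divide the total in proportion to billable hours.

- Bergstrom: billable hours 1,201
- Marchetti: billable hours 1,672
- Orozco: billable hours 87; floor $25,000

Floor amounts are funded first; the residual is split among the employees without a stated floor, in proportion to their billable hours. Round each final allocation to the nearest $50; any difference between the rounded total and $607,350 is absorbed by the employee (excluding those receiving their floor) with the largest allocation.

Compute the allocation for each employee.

Minimums first: Orozco $25,000. Residual $582,350.
Residual split over remaining billable hours 2,873: Bergstrom 243,439.73 → $243,450; Marchetti 338,910.27 → $338,900.

Bergstrom: $243,450; Marchetti: $338,900; Orozco: $25,000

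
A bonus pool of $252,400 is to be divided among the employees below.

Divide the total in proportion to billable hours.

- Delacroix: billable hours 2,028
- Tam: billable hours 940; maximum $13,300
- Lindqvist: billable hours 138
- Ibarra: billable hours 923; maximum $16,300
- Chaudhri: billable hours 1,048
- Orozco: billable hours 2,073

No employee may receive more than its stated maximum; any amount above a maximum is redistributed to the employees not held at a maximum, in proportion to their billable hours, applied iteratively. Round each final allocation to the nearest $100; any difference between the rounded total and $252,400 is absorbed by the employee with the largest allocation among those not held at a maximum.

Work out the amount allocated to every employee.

Combined billable hours = 7,150.
Unconstrained shares: Delacroix 71,589.82; Tam 33,182.66; Lindqvist 4,871.50; Ibarra 32,582.55; Chaudhri 36,995.13; Orozco 73,178.35.
Cap binds for Tam ($13,300), Ibarra ($16,300); residual $222,800 reallocated over remaining billable hours 5,287.
Redistributed shares: Delacroix 85,462.15 → $85,500; Lindqvist 5,815.47 → $5,800; Chaudhri 44,163.87 → $44,200; Orozco 87,358.50 → $87,400.
Rounding difference −$100 applied to Orozco → $87,300.

Delacroix: $85,500 · Tam: $13,300 · Lindqvist: $5,800 · Ibarra: $16,300 · Chaudhri: $44,200 · Orozco: $87,300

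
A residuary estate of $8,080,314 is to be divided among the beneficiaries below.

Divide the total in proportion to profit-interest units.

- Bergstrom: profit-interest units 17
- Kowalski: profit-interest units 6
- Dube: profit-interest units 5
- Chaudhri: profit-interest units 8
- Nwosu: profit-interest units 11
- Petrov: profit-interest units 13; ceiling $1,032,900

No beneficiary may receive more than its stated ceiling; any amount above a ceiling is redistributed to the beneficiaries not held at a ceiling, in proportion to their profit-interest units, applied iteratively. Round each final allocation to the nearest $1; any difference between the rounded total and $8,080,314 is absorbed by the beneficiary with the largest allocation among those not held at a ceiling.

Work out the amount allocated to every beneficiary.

Combined profit-interest units = 60.
Unconstrained shares: Bergstrom 2,289,422.30; Kowalski 808,031.40; Dube 673,359.50; Chaudhri 1,077,375.20; Nwosu 1,481,390.90; Petrov 1,750,734.70.
Held at cap: Petrov ($1,032,900); balance $7,047,414 reallocated over remaining profit-interest units 47.
Remaining shares: Bergstrom 2,549,064.64 → $2,549,065; Kowalski 899,669.87 → $899,670; Dube 749,724.89 → $749,725; Chaudhri 1,199,559.83 → $1,199,560; Nwosu 1,649,394.77 → $1,649,395.
Rounding difference −$1 applied to Bergstrom → $2,549,064.

Bergstrom: $2,549,064 · Kowalski: $899,670 · Dube: $749,725 · Chaudhri: $1,199,560 · Nwosu: $1,649,395 · Petrov: $1,032,900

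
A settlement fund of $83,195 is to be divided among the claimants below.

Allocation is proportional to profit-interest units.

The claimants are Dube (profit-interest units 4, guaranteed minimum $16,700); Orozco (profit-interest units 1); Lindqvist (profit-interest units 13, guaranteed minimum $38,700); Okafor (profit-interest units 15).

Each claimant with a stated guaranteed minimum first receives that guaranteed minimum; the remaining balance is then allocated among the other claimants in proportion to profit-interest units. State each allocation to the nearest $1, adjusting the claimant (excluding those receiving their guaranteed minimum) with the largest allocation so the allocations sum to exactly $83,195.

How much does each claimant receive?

Guaranteed amounts: Dube $16,700; Lindqvist $38,700. Remaining pool $27,795.
Remaining pool split over remaining profit-interest units 16: Orozco 1,737.19 → $1,737; Okafor 26,057.81 → $26,058.

Dube: $16,700; Orozco: $1,737; Lindqvist: $38,700; Okafor: $26,058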